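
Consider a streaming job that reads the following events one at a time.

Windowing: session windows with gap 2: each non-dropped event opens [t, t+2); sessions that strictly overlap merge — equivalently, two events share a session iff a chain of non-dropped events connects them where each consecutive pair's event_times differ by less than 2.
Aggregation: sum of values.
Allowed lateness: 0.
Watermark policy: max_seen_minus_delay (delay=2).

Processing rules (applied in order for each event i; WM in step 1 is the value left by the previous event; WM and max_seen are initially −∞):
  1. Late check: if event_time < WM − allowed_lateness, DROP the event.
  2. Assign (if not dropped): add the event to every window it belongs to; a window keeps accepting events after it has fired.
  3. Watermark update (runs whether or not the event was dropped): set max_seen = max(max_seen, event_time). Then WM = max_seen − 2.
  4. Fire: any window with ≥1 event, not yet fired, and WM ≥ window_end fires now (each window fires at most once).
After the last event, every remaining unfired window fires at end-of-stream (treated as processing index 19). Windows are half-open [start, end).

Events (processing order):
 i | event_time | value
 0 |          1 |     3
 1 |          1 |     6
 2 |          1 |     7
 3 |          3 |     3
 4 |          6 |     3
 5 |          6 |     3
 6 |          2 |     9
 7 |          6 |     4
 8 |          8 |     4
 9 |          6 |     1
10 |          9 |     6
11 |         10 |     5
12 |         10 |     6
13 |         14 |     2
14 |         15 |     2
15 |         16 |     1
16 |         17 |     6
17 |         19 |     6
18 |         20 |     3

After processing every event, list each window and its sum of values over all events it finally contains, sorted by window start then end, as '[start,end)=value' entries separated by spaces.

[1,3)=16 [3,5)=3 [6,8)=11 [8,12)=21 [14,19)=11 [19,22)=9

i=0 t=1 v=3: → [1,3); WM=-1
i=1 t=1 v=6: → [1,3); WM=-1
i=2 t=1 v=7: → [1,3); WM=-1
i=3 t=3 v=3: → [3,5); WM=1
i=4 t=6 v=3: → [6,8); WM=4
i=5 t=6 v=3: → [6,8); WM=4
i=6 t=2 v=9: DROP (t<4-0); WM=4
i=7 t=6 v=4: → [6,8); WM=4
i=8 t=8 v=4: → [8,10); WM=6
i=9 t=6 v=1: → [6,8); WM=6
i=10 t=9 v=6: → [8,11); WM=7
i=11 t=10 v=5: → [8,12); WM=8
i=12 t=10 v=6: → [8,12); WM=8
i=13 t=14 v=2: → [14,16); WM=12
i=14 t=15 v=2: → [14,17); WM=13
i=15 t=16 v=1: → [14,18); WM=14
i=16 t=17 v=6: → [14,19); WM=15
i=17 t=19 v=6: → [19,21); WM=17
i=18 t=20 v=3: → [19,22); WM=18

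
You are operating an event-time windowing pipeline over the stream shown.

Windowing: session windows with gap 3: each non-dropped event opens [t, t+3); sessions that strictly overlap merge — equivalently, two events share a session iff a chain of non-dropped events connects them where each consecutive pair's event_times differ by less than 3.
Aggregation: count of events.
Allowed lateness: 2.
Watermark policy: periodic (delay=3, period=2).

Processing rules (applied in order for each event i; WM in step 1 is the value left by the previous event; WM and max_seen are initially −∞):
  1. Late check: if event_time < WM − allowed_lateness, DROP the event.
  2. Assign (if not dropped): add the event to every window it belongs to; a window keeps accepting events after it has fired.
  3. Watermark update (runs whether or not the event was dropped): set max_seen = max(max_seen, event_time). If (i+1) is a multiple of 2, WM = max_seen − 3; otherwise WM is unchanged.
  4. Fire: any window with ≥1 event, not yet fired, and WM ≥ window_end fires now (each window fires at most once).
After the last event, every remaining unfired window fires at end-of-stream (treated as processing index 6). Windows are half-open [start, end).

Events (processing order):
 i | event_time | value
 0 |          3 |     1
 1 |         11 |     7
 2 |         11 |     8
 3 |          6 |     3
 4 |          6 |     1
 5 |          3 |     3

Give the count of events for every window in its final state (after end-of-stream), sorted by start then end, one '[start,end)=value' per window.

[3,6)=1 [6,9)=2 [11,14)=2

i=0 t=3 v=1: → [3,6); WM=−∞
i=1 t=11 v=7: → [11,14); WM=8
i=2 t=11 v=8: → [11,14); WM=8
i=3 t=6 v=3: → [6,9); WM=8
i=4 t=6 v=1: → [6,9); WM=8
i=5 t=3 v=3: DROP (t<8-2); WM=8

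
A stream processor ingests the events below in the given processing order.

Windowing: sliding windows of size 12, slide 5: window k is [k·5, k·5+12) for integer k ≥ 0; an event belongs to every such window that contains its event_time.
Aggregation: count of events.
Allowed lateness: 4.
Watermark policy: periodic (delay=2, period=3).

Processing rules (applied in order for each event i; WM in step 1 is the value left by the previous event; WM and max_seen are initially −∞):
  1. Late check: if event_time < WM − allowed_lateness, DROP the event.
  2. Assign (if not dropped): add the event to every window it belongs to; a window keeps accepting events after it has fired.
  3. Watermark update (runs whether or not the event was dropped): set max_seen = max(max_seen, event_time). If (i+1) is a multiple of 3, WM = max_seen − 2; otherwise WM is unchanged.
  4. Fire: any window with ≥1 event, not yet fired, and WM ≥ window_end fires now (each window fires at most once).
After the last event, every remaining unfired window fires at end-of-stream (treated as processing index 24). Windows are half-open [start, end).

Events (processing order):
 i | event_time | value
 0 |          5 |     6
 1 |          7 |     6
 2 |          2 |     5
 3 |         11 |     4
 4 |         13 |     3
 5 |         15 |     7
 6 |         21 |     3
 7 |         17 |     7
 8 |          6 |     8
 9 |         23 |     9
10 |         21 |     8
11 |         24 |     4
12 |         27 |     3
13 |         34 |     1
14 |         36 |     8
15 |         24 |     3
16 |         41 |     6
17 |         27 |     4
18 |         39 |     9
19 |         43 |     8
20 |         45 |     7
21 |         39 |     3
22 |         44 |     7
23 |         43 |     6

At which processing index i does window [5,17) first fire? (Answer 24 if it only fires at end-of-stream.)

i=0 t=5 v=6: → [5,17),[0,12); WM=−∞
i=1 t=7 v=6: → [5,17),[0,12); WM=−∞
i=2 t=2 v=5: → [0,12); WM=5
i=3 t=11 v=4: → [10,22),[5,17),[0,12); WM=5
i=4 t=13 v=3: → [10,22),[5,17); WM=5
i=5 t=15 v=7: → [15,27),[10,22),[5,17); WM=13; [0,12) fires=4
i=6 t=21 v=3: → [20,32),[15,27),[10,22); WM=13
i=7 t=17 v=7: → [15,27),[10,22); WM=13
i=8 t=6 v=8: DROP (t<13-4); WM=19; [5,17) fires=5
i=9 t=23 v=9: → [20,32),[15,27); WM=19
i=10 t=21 v=8: → [20,32),[15,27),[10,22); WM=19
i=11 t=24 v=4: → [20,32),[15,27); WM=22; [10,22) fires=6
i=12 t=27 v=3: → [25,37),[20,32); WM=22
i=13 t=34 v=1: → [30,42),[25,37); WM=22
i=14 t=36 v=8: → [35,47),[30,42),[25,37); WM=34; [15,27) fires=6 [20,32) fires=5
i=15 t=24 v=3: DROP (t<34-4); WM=34
i=16 t=41 v=6: → [40,52),[35,47),[30,42); WM=34
i=17 t=27 v=4: DROP (t<34-4); WM=39; [25,37) fires=3
i=18 t=39 v=9: → [35,47),[30,42); WM=39
i=19 t=43 v=8: → [40,52),[35,47); WM=39
i=20 t=45 v=7: → [45,57),[40,52),[35,47); WM=43; [30,42) fires=4
i=21 t=39 v=3: → [35,47),[30,42); WM=43
i=22 t=44 v=7: → [40,52),[35,47); WM=43
i=23 t=43 v=6: → [40,52),[35,47); WM=43

8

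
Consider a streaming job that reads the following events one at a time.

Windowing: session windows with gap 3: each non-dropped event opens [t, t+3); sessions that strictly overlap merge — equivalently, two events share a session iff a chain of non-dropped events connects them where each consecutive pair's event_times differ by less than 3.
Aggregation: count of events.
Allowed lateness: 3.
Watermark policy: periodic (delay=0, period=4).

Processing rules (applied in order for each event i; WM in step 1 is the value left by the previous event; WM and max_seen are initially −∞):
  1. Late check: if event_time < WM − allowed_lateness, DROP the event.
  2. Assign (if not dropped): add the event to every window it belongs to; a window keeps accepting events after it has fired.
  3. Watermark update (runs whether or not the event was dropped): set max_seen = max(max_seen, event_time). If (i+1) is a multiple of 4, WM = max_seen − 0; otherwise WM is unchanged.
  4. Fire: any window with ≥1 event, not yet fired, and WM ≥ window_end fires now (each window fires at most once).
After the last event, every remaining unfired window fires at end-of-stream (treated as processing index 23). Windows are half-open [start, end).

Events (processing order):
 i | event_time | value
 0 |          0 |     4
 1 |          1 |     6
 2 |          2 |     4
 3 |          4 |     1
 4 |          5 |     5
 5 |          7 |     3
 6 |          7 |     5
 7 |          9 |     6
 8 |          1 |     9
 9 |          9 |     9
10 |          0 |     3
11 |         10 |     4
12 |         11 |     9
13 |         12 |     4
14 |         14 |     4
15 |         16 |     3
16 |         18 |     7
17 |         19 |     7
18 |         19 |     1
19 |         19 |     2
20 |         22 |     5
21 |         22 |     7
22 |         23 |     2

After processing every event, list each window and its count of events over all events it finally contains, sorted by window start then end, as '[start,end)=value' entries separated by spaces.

[0,22)=18 [22,26)=3

i=0 t=0 v=4: → [0,3); WM=−∞
i=1 t=1 v=6: → [0,4); WM=−∞
i=2 t=2 v=4: → [0,5); WM=−∞
i=3 t=4 v=1: → [0,7); WM=4
i=4 t=5 v=5: → [0,8); WM=4
i=5 t=7 v=3: → [0,10); WM=4
i=6 t=7 v=5: → [0,10); WM=4
i=7 t=9 v=6: → [0,12); WM=9
i=8 t=1 v=9: DROP (t<9-3); WM=9
i=9 t=9 v=9: → [0,12); WM=9
i=10 t=0 v=3: DROP (t<9-3); WM=9
i=11 t=10 v=4: → [0,13); WM=10
i=12 t=11 v=9: → [0,14); WM=10
i=13 t=12 v=4: → [0,15); WM=10
i=14 t=14 v=4: → [0,17); WM=10
i=15 t=16 v=3: → [0,19); WM=16
i=16 t=18 v=7: → [0,21); WM=16
i=17 t=19 v=7: → [0,22); WM=16
i=18 t=19 v=1: → [0,22); WM=16
i=19 t=19 v=2: → [0,22); WM=19
i=20 t=22 v=5: → [22,25); WM=19
i=21 t=22 v=7: → [22,25); WM=19
i=22 t=23 v=2: → [22,26); WM=19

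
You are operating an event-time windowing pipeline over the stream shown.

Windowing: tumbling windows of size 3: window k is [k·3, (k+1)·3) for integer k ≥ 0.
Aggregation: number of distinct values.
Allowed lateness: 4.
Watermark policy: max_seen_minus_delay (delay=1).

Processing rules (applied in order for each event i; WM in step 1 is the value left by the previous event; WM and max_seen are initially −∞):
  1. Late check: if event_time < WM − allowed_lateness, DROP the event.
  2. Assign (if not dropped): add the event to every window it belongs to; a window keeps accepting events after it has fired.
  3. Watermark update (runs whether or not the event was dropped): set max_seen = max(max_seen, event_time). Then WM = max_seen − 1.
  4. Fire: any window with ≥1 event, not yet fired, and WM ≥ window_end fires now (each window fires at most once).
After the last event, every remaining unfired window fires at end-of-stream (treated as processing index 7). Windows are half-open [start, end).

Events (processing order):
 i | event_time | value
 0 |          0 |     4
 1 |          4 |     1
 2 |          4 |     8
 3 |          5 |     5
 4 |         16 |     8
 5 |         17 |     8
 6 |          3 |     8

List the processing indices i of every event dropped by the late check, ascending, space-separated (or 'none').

6

i=0 t=0 v=4: → [0,3); WM=-1
i=1 t=4 v=1: → [3,6); WM=3; [0,3) fires=1
i=2 t=4 v=8: → [3,6); WM=3
i=3 t=5 v=5: → [3,6); WM=4
i=4 t=16 v=8: → [15,18); WM=15; [3,6) fires=3
i=5 t=17 v=8: → [15,18); WM=16
i=6 t=3 v=8: DROP (t<16-4); WM=16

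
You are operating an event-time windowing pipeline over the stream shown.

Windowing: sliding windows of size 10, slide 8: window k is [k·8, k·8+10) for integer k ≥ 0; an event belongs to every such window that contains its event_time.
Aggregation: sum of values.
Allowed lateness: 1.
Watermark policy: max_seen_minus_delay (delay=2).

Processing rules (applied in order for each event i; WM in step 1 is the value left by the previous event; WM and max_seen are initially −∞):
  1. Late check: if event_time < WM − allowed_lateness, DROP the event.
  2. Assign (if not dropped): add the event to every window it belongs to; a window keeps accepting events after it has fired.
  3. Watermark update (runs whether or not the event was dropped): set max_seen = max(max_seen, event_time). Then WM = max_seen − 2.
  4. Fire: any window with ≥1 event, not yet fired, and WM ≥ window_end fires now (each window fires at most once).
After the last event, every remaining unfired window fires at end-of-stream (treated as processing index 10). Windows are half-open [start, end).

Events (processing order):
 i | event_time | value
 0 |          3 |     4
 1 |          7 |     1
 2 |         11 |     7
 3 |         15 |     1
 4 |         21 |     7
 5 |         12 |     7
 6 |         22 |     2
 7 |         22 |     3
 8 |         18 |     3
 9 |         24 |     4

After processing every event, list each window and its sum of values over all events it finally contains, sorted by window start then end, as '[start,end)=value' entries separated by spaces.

[0,10)=5 [8,18)=8 [16,26)=16 [24,34)=4

i=0 t=3 v=4: → [0,10); WM=1
i=1 t=7 v=1: → [0,10); WM=5
i=2 t=11 v=7: → [8,18); WM=9
i=3 t=15 v=1: → [8,18); WM=13; [0,10) fires=5
i=4 t=21 v=7: → [16,26); WM=19; [8,18) fires=8
i=5 t=12 v=7: DROP (t<19-1); WM=19
i=6 t=22 v=2: → [16,26); WM=20
i=7 t=22 v=3: → [16,26); WM=20
i=8 t=18 v=3: DROP (t<20-1); WM=20
i=9 t=24 v=4: → [24,34),[16,26); WM=22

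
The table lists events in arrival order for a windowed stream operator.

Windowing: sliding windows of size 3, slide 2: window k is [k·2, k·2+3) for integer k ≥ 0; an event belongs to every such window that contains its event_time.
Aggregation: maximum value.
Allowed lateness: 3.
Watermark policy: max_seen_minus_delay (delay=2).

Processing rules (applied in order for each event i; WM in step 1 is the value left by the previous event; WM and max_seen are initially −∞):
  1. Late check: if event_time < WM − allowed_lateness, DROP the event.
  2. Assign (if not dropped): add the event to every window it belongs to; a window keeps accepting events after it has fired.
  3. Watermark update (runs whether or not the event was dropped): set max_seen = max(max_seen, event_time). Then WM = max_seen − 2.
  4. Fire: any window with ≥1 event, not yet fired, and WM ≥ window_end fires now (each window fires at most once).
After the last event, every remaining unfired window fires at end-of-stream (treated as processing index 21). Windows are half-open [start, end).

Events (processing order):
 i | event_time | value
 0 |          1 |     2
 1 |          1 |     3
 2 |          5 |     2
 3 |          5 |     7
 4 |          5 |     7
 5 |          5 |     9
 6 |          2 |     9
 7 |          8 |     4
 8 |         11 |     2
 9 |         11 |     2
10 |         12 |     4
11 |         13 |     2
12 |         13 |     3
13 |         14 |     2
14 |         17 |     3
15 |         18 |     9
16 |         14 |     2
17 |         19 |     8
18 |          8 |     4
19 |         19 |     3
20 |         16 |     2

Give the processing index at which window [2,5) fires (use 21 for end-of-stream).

i=0 t=1 v=2: → [0,3); WM=-1
i=1 t=1 v=3: → [0,3); WM=-1
i=2 t=5 v=2: → [4,7); WM=3; [0,3) fires=3
i=3 t=5 v=7: → [4,7); WM=3
i=4 t=5 v=7: → [4,7); WM=3
i=5 t=5 v=9: → [4,7); WM=3
i=6 t=2 v=9: → [2,5),[0,3); WM=3
i=7 t=8 v=4: → [8,11),[6,9); WM=6; [2,5) fires=9
i=8 t=11 v=2: → [10,13); WM=9; [4,7) fires=9 [6,9) fires=4
i=9 t=11 v=2: → [10,13); WM=9
i=10 t=12 v=4: → [12,15),[10,13); WM=10
i=11 t=13 v=2: → [12,15); WM=11; [8,11) fires=4
i=12 t=13 v=3: → [12,15); WM=11
i=13 t=14 v=2: → [14,17),[12,15); WM=12
i=14 t=17 v=3: → [16,19); WM=15; [10,13) fires=4 [12,15) fires=4
i=15 t=18 v=9: → [18,21),[16,19); WM=16
i=16 t=14 v=2: → [14,17),[12,15); WM=16
i=17 t=19 v=8: → [18,21); WM=17; [14,17) fires=2
i=18 t=8 v=4: DROP (t<17-3); WM=17
i=19 t=19 v=3: → [18,21); WM=17
i=20 t=16 v=2: → [16,19),[14,17); WM=17

7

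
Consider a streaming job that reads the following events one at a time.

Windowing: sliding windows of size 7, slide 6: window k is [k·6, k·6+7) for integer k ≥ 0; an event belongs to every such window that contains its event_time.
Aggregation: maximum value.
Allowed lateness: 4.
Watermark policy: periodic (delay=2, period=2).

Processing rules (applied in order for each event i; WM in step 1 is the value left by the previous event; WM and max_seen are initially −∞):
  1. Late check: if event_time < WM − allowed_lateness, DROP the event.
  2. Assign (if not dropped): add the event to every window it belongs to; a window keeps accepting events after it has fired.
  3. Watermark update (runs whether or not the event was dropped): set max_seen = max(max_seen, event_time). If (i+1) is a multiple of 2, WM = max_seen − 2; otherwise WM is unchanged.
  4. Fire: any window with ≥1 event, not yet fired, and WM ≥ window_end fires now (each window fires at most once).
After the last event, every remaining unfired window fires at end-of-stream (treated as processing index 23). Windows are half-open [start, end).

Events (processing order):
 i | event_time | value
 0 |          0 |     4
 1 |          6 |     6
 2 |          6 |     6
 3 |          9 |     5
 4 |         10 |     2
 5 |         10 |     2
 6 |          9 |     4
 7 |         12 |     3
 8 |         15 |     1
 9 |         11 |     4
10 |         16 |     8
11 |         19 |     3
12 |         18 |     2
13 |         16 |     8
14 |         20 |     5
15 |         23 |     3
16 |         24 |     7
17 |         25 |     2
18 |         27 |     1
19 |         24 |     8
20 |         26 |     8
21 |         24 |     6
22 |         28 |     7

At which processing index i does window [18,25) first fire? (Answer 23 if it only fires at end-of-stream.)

i=0 t=0 v=4: → [0,7); WM=−∞
i=1 t=6 v=6: → [6,13),[0,7); WM=4
i=2 t=6 v=6: → [6,13),[0,7); WM=4
i=3 t=9 v=5: → [6,13); WM=7; [0,7) fires=6
i=4 t=10 v=2: → [6,13); WM=7
i=5 t=10 v=2: → [6,13); WM=8
i=6 t=9 v=4: → [6,13); WM=8
i=7 t=12 v=3: → [12,19),[6,13); WM=10
i=8 t=15 v=1: → [12,19); WM=10
i=9 t=11 v=4: → [6,13); WM=13; [6,13) fires=6
i=10 t=16 v=8: → [12,19); WM=13
i=11 t=19 v=3: → [18,25); WM=17
i=12 t=18 v=2: → [18,25),[12,19); WM=17
i=13 t=16 v=8: → [12,19); WM=17
i=14 t=20 v=5: → [18,25); WM=17
i=15 t=23 v=3: → [18,25); WM=21; [12,19) fires=8
i=16 t=24 v=7: → [24,31),[18,25); WM=21
i=17 t=25 v=2: → [24,31); WM=23
i=18 t=27 v=1: → [24,31); WM=23
i=19 t=24 v=8: → [24,31),[18,25); WM=25; [18,25) fires=8
i=20 t=26 v=8: → [24,31); WM=25
i=21 t=24 v=6: → [24,31),[18,25); WM=25
i=22 t=28 v=7: → [24,31); WM=25

19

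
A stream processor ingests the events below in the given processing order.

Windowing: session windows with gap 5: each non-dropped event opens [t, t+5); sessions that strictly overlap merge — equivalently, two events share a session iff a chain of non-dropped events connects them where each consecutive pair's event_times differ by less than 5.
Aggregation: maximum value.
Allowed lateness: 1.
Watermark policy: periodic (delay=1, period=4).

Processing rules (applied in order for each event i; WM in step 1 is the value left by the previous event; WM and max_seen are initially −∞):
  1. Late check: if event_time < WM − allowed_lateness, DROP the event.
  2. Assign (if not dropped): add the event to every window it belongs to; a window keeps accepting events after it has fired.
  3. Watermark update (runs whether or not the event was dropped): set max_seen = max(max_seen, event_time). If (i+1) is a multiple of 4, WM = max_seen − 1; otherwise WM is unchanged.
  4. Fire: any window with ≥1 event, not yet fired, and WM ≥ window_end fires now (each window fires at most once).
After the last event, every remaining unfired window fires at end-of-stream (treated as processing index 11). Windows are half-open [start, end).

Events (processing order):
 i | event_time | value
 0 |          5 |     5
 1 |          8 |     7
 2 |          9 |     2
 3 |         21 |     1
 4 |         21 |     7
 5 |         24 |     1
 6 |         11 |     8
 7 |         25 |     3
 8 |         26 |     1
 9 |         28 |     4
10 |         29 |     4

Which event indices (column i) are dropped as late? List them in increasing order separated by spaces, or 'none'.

6

i=0 t=5 v=5: → [5,10); WM=−∞
i=1 t=8 v=7: → [5,13); WM=−∞
i=2 t=9 v=2: → [5,14); WM=−∞
i=3 t=21 v=1: → [21,26); WM=20
i=4 t=21 v=7: → [21,26); WM=20
i=5 t=24 v=1: → [21,29); WM=20
i=6 t=11 v=8: DROP (t<20-1); WM=20
i=7 t=25 v=3: → [21,30); WM=24
i=8 t=26 v=1: → [21,31); WM=24
i=9 t=28 v=4: → [21,33); WM=24
i=10 t=29 v=4: → [21,34); WM=24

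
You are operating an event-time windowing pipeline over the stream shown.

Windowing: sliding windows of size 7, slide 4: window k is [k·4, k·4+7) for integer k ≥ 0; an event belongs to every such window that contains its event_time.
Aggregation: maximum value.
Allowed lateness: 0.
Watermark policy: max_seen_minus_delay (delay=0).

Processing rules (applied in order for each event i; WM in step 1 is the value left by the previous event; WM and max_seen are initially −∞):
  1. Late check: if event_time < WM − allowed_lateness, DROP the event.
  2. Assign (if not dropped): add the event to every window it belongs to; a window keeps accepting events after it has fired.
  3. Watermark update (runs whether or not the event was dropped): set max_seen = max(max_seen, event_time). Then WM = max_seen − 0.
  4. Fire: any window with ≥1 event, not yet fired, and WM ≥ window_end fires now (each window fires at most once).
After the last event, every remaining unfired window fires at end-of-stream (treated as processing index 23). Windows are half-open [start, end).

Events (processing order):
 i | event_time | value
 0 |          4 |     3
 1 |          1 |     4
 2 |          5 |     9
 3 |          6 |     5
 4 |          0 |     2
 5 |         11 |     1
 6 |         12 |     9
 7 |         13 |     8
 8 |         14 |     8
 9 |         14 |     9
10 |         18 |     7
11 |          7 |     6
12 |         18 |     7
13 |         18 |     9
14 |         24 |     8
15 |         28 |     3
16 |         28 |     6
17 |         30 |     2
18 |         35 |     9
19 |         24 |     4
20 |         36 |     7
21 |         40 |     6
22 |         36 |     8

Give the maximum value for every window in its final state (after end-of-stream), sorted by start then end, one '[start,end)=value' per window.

i=0 t=4 v=3: → [4,11),[0,7); WM=4
i=1 t=1 v=4: DROP (t<4-0); WM=4
i=2 t=5 v=9: → [4,11),[0,7); WM=5
i=3 t=6 v=5: → [4,11),[0,7); WM=6
i=4 t=0 v=2: DROP (t<6-0); WM=6
i=5 t=11 v=1: → [8,15); WM=11; [0,7) fires=9 [4,11) fires=9
i=6 t=12 v=9: → [12,19),[8,15); WM=12
i=7 t=13 v=8: → [12,19),[8,15); WM=13
i=8 t=14 v=8: → [12,19),[8,15); WM=14
i=9 t=14 v=9: → [12,19),[8,15); WM=14
i=10 t=18 v=7: → [16,23),[12,19); WM=18; [8,15) fires=9
i=11 t=7 v=6: DROP (t<18-0); WM=18
i=12 t=18 v=7: → [16,23),[12,19); WM=18
i=13 t=18 v=9: → [16,23),[12,19); WM=18
i=14 t=24 v=8: → [24,31),[20,27); WM=24; [12,19) fires=9 [16,23) fires=9
i=15 t=28 v=3: → [28,35),[24,31); WM=28; [20,27) fires=8
i=16 t=28 v=6: → [28,35),[24,31); WM=28
i=17 t=30 v=2: → [28,35),[24,31); WM=30
i=18 t=35 v=9: → [32,39); WM=35; [24,31) fires=8 [28,35) fires=6
i=19 t=24 v=4: DROP (t<35-0); WM=35
i=20 t=36 v=7: → [36,43),[32,39); WM=36
i=21 t=40 v=6: → [40,47),[36,43); WM=40; [32,39) fires=9
i=22 t=36 v=8: DROP (t<40-0); WM=40

[0,7)=9 [4,11)=9 [8,15)=9 [12,19)=9 [16,23)=9 [20,27)=8 [24,31)=8 [28,35)=6 [32,39)=9 [36,43)=7 [40,47)=6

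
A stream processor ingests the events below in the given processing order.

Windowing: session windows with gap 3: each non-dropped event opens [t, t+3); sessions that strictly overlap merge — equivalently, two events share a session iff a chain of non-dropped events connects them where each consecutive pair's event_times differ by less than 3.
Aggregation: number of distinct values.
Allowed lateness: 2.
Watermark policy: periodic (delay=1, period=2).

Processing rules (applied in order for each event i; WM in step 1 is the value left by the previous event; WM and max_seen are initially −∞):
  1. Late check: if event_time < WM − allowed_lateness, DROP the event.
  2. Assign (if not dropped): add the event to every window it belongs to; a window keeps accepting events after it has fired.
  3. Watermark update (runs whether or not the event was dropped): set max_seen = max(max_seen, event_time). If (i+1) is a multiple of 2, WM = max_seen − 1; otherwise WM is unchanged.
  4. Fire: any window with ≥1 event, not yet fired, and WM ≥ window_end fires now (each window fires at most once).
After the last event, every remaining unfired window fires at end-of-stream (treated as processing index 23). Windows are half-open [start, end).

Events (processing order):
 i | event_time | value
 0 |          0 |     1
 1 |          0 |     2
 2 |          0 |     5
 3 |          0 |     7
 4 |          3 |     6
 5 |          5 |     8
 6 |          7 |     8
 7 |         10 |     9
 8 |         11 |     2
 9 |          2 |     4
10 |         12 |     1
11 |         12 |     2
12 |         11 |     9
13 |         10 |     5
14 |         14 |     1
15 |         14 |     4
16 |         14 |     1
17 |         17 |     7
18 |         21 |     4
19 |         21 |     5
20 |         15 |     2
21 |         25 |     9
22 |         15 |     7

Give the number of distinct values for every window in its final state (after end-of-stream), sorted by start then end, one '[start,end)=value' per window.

[0,3)=4 [3,10)=2 [10,17)=5 [17,20)=1 [21,24)=2 [25,28)=1

i=0 t=0 v=1: → [0,3); WM=−∞
i=1 t=0 v=2: → [0,3); WM=-1
i=2 t=0 v=5: → [0,3); WM=-1
i=3 t=0 v=7: → [0,3); WM=-1
i=4 t=3 v=6: → [3,6); WM=-1
i=5 t=5 v=8: → [3,8); WM=4
i=6 t=7 v=8: → [3,10); WM=4
i=7 t=10 v=9: → [10,13); WM=9
i=8 t=11 v=2: → [10,14); WM=9
i=9 t=2 v=4: DROP (t<9-2); WM=10
i=10 t=12 v=1: → [10,15); WM=10
i=11 t=12 v=2: → [10,15); WM=11
i=12 t=11 v=9: → [10,15); WM=11
i=13 t=10 v=5: → [10,15); WM=11
i=14 t=14 v=1: → [10,17); WM=11
i=15 t=14 v=4: → [10,17); WM=13
i=16 t=14 v=1: → [10,17); WM=13
i=17 t=17 v=7: → [17,20); WM=16
i=18 t=21 v=4: → [21,24); WM=16
i=19 t=21 v=5: → [21,24); WM=20
i=20 t=15 v=2: DROP (t<20-2); WM=20
i=21 t=25 v=9: → [25,28); WM=24
i=22 t=15 v=7: DROP (t<24-2); WM=24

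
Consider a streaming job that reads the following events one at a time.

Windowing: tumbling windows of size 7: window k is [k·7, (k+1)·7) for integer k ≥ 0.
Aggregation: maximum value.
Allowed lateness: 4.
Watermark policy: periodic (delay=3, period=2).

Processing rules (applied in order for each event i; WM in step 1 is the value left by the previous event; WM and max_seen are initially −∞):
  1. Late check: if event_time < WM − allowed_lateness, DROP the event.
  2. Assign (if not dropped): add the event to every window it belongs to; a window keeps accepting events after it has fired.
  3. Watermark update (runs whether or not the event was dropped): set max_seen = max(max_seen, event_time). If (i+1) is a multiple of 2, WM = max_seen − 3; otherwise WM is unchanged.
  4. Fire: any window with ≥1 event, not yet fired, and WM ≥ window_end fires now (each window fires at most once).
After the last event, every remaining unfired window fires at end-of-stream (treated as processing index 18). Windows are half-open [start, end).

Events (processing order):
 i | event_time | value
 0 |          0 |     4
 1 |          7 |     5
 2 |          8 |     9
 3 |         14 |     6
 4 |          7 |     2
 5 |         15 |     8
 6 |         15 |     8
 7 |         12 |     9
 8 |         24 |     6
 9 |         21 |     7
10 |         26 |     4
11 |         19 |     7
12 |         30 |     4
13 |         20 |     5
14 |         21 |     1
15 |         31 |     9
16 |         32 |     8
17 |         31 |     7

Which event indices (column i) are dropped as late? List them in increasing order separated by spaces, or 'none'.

i=0 t=0 v=4: → [0,7); WM=−∞
i=1 t=7 v=5: → [7,14); WM=4
i=2 t=8 v=9: → [7,14); WM=4
i=3 t=14 v=6: → [14,21); WM=11; [0,7) fires=4
i=4 t=7 v=2: → [7,14); WM=11
i=5 t=15 v=8: → [14,21); WM=12
i=6 t=15 v=8: → [14,21); WM=12
i=7 t=12 v=9: → [7,14); WM=12
i=8 t=24 v=6: → [21,28); WM=12
i=9 t=21 v=7: → [21,28); WM=21; [7,14) fires=9 [14,21) fires=8
i=10 t=26 v=4: → [21,28); WM=21
i=11 t=19 v=7: → [14,21); WM=23
i=12 t=30 v=4: → [28,35); WM=23
i=13 t=20 v=5: → [14,21); WM=27
i=14 t=21 v=1: DROP (t<27-4); WM=27
i=15 t=31 v=9: → [28,35); WM=28; [21,28) fires=7
i=16 t=32 v=8: → [28,35); WM=28
i=17 t=31 v=7: → [28,35); WM=29

14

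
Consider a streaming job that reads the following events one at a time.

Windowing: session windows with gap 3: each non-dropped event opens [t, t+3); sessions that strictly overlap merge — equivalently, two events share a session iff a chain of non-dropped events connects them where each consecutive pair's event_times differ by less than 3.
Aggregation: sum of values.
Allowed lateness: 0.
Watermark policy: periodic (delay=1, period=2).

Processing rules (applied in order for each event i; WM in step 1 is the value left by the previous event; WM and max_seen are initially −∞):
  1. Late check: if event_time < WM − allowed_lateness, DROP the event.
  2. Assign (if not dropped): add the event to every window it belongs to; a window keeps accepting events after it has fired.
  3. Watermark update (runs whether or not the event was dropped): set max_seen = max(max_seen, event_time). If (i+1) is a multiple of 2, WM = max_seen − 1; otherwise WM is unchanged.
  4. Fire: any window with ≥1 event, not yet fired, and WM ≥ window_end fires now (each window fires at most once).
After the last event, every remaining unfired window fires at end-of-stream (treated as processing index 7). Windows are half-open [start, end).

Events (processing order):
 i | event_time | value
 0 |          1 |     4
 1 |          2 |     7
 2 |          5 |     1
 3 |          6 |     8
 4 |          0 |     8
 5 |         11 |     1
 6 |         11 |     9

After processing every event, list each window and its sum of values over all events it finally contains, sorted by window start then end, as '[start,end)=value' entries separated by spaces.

[1,5)=11 [5,9)=9 [11,14)=10

i=0 t=1 v=4: → [1,4); WM=−∞
i=1 t=2 v=7: → [1,5); WM=1
i=2 t=5 v=1: → [5,8); WM=1
i=3 t=6 v=8: → [5,9); WM=5
i=4 t=0 v=8: DROP (t<5-0); WM=5
i=5 t=11 v=1: → [11,14); WM=10
i=6 t=11 v=9: → [11,14); WM=10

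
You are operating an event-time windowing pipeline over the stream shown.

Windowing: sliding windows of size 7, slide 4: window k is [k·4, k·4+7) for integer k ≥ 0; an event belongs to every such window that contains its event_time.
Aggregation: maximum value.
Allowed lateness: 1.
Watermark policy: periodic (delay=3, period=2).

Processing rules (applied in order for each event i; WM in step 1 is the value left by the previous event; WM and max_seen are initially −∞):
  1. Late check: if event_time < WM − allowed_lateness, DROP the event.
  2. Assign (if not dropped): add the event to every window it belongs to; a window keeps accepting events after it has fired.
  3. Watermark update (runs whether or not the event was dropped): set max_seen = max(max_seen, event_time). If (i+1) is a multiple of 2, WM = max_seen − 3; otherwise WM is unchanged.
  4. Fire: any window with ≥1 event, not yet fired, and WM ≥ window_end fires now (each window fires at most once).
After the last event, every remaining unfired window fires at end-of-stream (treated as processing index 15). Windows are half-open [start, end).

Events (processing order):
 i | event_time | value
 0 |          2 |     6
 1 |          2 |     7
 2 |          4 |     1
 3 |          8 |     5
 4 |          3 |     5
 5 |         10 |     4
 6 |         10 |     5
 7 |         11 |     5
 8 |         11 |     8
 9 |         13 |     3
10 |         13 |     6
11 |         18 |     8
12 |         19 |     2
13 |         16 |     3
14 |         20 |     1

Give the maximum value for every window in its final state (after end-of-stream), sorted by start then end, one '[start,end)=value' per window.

[0,7)=7 [4,11)=5 [8,15)=8 [12,19)=8 [16,23)=8 [20,27)=1

i=0 t=2 v=6: → [0,7); WM=−∞
i=1 t=2 v=7: → [0,7); WM=-1
i=2 t=4 v=1: → [4,11),[0,7); WM=-1
i=3 t=8 v=5: → [8,15),[4,11); WM=5
i=4 t=3 v=5: DROP (t<5-1); WM=5
i=5 t=10 v=4: → [8,15),[4,11); WM=7; [0,7) fires=7
i=6 t=10 v=5: → [8,15),[4,11); WM=7
i=7 t=11 v=5: → [8,15); WM=8
i=8 t=11 v=8: → [8,15); WM=8
i=9 t=13 v=3: → [12,19),[8,15); WM=10
i=10 t=13 v=6: → [12,19),[8,15); WM=10
i=11 t=18 v=8: → [16,23),[12,19); WM=15; [4,11) fires=5 [8,15) fires=8
i=12 t=19 v=2: → [16,23); WM=15
i=13 t=16 v=3: → [16,23),[12,19); WM=16
i=14 t=20 v=1: → [20,27),[16,23); WM=16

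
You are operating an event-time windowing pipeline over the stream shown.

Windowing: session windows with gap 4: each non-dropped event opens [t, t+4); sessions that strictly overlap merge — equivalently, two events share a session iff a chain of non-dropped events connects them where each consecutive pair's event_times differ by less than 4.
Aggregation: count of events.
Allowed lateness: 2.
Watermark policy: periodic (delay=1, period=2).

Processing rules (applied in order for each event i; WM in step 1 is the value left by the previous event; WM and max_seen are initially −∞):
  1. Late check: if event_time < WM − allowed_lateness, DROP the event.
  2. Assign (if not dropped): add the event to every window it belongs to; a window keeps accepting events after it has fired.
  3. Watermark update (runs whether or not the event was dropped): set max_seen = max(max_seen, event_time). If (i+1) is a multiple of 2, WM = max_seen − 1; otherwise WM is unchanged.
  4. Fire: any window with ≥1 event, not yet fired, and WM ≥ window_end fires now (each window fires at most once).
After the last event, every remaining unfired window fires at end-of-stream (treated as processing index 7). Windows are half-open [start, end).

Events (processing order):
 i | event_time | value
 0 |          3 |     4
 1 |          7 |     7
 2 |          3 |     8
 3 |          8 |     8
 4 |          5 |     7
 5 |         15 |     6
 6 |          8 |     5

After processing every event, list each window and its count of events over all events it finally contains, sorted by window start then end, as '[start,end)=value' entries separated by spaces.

i=0 t=3 v=4: → [3,7); WM=−∞
i=1 t=7 v=7: → [7,11); WM=6
i=2 t=3 v=8: DROP (t<6-2); WM=6
i=3 t=8 v=8: → [7,12); WM=7
i=4 t=5 v=7: → [3,12); WM=7
i=5 t=15 v=6: → [15,19); WM=14
i=6 t=8 v=5: DROP (t<14-2); WM=14

[3,12)=4 [15,19)=1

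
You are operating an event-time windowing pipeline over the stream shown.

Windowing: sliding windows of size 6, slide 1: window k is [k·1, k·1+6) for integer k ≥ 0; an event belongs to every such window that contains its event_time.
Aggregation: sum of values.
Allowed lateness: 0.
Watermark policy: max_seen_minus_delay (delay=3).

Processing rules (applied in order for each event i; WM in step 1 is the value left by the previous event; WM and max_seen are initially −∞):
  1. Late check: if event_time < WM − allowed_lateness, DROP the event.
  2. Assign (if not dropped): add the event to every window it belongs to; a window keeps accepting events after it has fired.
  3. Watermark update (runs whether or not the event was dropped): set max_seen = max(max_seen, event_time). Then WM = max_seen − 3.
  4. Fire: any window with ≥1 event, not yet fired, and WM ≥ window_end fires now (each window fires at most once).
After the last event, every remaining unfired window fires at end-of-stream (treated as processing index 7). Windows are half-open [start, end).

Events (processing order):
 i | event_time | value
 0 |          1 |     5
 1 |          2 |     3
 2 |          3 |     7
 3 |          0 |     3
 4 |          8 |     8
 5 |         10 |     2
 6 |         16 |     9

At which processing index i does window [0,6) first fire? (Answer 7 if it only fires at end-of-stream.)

5

i=0 t=1 v=5: → [1,7),[0,6); WM=-2
i=1 t=2 v=3: → [2,8),[1,7),[0,6); WM=-1
i=2 t=3 v=7: → [3,9),[2,8),[1,7),[0,6); WM=0
i=3 t=0 v=3: → [0,6); WM=0
i=4 t=8 v=8: → [8,14),[7,13),[6,12),[5,11),[4,10),[3,9); WM=5
i=5 t=10 v=2: → [10,16),[9,15),[8,14),[7,13),[6,12),[5,11); WM=7; [0,6) fires=18 [1,7) fires=15
i=6 t=16 v=9: → [16,22),[15,21),[14,20),[13,19),[12,18),[11,17); WM=13; [2,8) fires=10 [3,9) fires=15 [4,10) fires=8 [5,11) fires=10 [6,12) fires=10 [7,13) fires=10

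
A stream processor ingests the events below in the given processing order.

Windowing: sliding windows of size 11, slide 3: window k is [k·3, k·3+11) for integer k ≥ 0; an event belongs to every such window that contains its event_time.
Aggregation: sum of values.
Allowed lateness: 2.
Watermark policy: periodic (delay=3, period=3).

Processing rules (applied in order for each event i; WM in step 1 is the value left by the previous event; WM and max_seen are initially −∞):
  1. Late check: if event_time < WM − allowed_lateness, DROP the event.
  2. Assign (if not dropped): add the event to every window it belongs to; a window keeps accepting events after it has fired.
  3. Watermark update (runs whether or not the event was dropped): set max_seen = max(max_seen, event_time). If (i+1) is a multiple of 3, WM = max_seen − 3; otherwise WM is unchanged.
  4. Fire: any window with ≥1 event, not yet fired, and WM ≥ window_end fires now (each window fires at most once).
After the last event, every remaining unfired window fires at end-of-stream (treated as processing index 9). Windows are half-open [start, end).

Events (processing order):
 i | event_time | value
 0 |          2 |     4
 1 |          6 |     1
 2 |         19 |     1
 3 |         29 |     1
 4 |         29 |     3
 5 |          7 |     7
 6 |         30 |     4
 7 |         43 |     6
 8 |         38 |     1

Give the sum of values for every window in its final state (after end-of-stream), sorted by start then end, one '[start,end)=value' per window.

[0,11)=5 [3,14)=1 [6,17)=1 [9,20)=1 [12,23)=1 [15,26)=1 [18,29)=1 [21,32)=8 [24,35)=8 [27,38)=8 [30,41)=5 [33,44)=7 [36,47)=7 [39,50)=6 [42,53)=6

i=0 t=2 v=4: → [0,11); WM=−∞
i=1 t=6 v=1: → [6,17),[3,14),[0,11); WM=−∞
i=2 t=19 v=1: → [18,29),[15,26),[12,23),[9,20); WM=16; [0,11) fires=5 [3,14) fires=1
i=3 t=29 v=1: → [27,38),[24,35),[21,32); WM=16
i=4 t=29 v=3: → [27,38),[24,35),[21,32); WM=16
i=5 t=7 v=7: DROP (t<16-2); WM=26; [6,17) fires=1 [9,20) fires=1 [12,23) fires=1 [15,26) fires=1
i=6 t=30 v=4: → [30,41),[27,38),[24,35),[21,32); WM=26
i=7 t=43 v=6: → [42,53),[39,50),[36,47),[33,44); WM=26
i=8 t=38 v=1: → [36,47),[33,44),[30,41); WM=40; [18,29) fires=1 [21,32) fires=8 [24,35) fires=8 [27,38) fires=8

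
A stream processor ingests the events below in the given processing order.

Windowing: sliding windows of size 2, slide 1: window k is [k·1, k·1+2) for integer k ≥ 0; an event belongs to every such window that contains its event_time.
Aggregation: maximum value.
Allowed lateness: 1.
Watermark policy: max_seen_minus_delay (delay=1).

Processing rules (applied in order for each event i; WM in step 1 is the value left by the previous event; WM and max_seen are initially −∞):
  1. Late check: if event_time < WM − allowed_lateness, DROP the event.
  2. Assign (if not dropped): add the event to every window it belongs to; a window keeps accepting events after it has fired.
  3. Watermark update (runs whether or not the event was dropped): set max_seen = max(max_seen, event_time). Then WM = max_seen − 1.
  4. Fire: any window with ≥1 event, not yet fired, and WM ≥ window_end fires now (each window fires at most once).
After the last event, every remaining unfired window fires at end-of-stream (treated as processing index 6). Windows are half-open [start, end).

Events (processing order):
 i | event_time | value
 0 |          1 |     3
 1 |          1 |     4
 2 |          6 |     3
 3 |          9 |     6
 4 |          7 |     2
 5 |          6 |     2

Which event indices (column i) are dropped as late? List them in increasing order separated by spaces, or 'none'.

5

i=0 t=1 v=3: → [1,3),[0,2); WM=0
i=1 t=1 v=4: → [1,3),[0,2); WM=0
i=2 t=6 v=3: → [6,8),[5,7); WM=5; [0,2) fires=4 [1,3) fires=4
i=3 t=9 v=6: → [9,11),[8,10); WM=8; [5,7) fires=3 [6,8) fires=3
i=4 t=7 v=2: → [7,9),[6,8); WM=8
i=5 t=6 v=2: DROP (t<8-1); WM=8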